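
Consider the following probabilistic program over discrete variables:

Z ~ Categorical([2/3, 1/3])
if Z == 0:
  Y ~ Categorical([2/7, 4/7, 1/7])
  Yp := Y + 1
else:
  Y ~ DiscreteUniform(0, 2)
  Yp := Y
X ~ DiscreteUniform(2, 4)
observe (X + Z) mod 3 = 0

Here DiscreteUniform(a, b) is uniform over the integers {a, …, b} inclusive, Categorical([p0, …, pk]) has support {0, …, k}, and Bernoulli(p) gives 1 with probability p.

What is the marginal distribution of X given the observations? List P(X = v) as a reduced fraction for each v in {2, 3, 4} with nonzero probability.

P(X=2) = 1/3, P(X=3) = 2/3

Enumerate traces; 6 have nonzero weight after conditioning:
  (Z=0, Y=0, X=3) weight 4/63
  (Z=0, Y=1, X=3) weight 8/63
  (Z=0, Y=2, X=3) weight 2/63
  (Z=1, Y=0, X=2) weight 1/27
  (Z=1, Y=1, X=2) weight 1/27
  (Z=1, Y=2, X=2) weight 1/27
Group by X:
  weight(X=2) = 1/9
  weight(X=3) = 2/9
Total weight = 1/9 + 2/9 = 1/3
P(X=2 | obs) = 1/9 / 1/3 = 1/3
P(X=3 | obs) = 2/9 / 1/3 = 2/3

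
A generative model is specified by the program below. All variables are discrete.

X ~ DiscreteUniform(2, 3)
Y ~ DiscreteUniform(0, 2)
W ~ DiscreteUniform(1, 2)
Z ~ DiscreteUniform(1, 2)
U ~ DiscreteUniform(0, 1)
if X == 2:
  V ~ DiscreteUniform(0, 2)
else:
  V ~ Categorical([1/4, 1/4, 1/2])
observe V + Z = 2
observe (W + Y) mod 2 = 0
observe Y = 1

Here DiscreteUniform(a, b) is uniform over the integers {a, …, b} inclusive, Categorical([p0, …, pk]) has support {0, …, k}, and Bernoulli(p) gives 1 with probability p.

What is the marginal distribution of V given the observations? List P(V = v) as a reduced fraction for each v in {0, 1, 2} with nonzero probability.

P(V=0) = 1/2, P(V=1) = 1/2

Enumerate traces; 8 have nonzero weight after conditioning:
  (X=2, Y=1, W=1, Z=1, U=0, V=1) weight 1/144
  (X=2, Y=1, W=1, Z=1, U=1, V=1) weight 1/144
  (X=2, Y=1, W=1, Z=2, U=0, V=0) weight 1/144
  (X=2, Y=1, W=1, Z=2, U=1, V=0) weight 1/144
  (X=3, Y=1, W=1, Z=1, U=0, V=1) weight 1/192
  (X=3, Y=1, W=1, Z=1, U=1, V=1) weight 1/192
  (X=3, Y=1, W=1, Z=2, U=0, V=0) weight 1/192
  (X=3, Y=1, W=1, Z=2, U=1, V=0) weight 1/192
Group by V:
  weight(V=0) = 7/288
  weight(V=1) = 7/288
Total weight = 7/288 + 7/288 = 7/144
P(V=0 | obs) = 7/288 / 7/144 = 1/2
P(V=1 | obs) = 7/288 / 7/144 = 1/2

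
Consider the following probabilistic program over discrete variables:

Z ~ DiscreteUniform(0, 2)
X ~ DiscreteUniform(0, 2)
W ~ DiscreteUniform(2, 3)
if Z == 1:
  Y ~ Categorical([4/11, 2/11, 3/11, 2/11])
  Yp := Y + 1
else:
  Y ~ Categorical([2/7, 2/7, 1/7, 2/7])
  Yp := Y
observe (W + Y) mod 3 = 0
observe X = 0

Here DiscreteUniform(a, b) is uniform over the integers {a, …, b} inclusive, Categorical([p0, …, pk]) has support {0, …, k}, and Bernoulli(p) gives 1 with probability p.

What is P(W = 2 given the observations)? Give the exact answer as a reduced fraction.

P(W = 2 | obs) = 29/94

Enumerate traces; 9 have nonzero weight after conditioning:
  (Z=0, X=0, W=2, Y=1) weight 1/63
  (Z=0, X=0, W=3, Y=0) weight 1/63
  (Z=0, X=0, W=3, Y=3) weight 1/63
  (Z=1, X=0, W=2, Y=1) weight 1/99
  (Z=1, X=0, W=3, Y=0) weight 2/99
  (Z=1, X=0, W=3, Y=3) weight 1/99
  (Z=2, X=0, W=2, Y=1) weight 1/63
  (Z=2, X=0, W=3, Y=0) weight 1/63
  … 1 more
Group by W:
  weight(W=2) = 29/693
  weight(W=3) = 65/693
Total weight = 29/693 + 65/693 = 94/693
P(W=2 | obs) = 29/693 / 94/693 = 29/94
P(W=3 | obs) = 65/693 / 94/693 = 65/94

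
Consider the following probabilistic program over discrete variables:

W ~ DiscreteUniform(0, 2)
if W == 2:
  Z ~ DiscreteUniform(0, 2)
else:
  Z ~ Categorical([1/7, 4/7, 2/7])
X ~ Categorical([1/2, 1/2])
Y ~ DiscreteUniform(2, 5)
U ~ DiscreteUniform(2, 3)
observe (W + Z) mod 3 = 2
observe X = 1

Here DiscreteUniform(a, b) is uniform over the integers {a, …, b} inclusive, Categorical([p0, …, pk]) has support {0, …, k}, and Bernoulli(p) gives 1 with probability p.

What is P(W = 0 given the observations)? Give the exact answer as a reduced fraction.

Enumerate traces; 24 have nonzero weight after conditioning:
  (W=0, Z=2, X=1, Y=2, U=2) weight 1/168
  (W=0, Z=2, X=1, Y=2, U=3) weight 1/168
  (W=0, Z=2, X=1, Y=3, U=2) weight 1/168
  (W=0, Z=2, X=1, Y=3, U=3) weight 1/168
  (W=0, Z=2, X=1, Y=4, U=2) weight 1/168
  (W=0, Z=2, X=1, Y=4, U=3) weight 1/168
  (W=0, Z=2, X=1, Y=5, U=2) weight 1/168
  (W=0, Z=2, X=1, Y=5, U=3) weight 1/168
  (W=1, Z=1, X=1, Y=2, U=2) weight 1/84
  (W=2, Z=0, X=1, Y=2, U=2) weight 1/144
  … 14 more
Group by W:
  weight(W=0) = 1/21
  weight(W=1) = 2/21
  weight(W=2) = 1/18
Total weight = 1/21 + 2/21 + 1/18 = 25/126
P(W=0 | obs) = 1/21 / 25/126 = 6/25
P(W=1 | obs) = 2/21 / 25/126 = 12/25
P(W=2 | obs) = 1/18 / 25/126 = 7/25

P(W = 0 | obs) = 6/25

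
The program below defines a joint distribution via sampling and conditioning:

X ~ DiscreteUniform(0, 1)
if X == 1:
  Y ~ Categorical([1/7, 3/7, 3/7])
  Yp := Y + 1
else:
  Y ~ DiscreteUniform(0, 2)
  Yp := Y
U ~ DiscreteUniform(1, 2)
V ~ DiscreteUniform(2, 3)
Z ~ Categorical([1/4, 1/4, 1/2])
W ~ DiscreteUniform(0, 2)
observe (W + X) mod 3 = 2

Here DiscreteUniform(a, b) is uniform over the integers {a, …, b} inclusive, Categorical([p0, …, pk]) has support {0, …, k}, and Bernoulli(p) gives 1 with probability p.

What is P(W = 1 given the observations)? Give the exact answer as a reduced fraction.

Enumerate traces; 72 have nonzero weight after conditioning:
  (X=0, Y=0, U=1, V=2, Z=0, W=2) weight 1/288
  (X=0, Y=0, U=1, V=2, Z=1, W=2) weight 1/288
  (X=0, Y=0, U=1, V=2, Z=2, W=2) weight 1/144
  (X=0, Y=0, U=1, V=3, Z=0, W=2) weight 1/288
  (X=0, Y=0, U=1, V=3, Z=1, W=2) weight 1/288
  (X=0, Y=0, U=1, V=3, Z=2, W=2) weight 1/144
  (X=0, Y=0, U=2, V=2, Z=0, W=2) weight 1/288
  (X=0, Y=0, U=2, V=2, Z=1, W=2) weight 1/288
  (X=1, Y=0, U=1, V=2, Z=0, W=1) weight 1/672
  … 63 more
Group by W:
  weight(W=1) = 1/6
  weight(W=2) = 1/6
Total weight = 1/6 + 1/6 = 1/3
P(W=1 | obs) = 1/6 / 1/3 = 1/2
P(W=2 | obs) = 1/6 / 1/3 = 1/2

P(W = 1 | obs) = 1/2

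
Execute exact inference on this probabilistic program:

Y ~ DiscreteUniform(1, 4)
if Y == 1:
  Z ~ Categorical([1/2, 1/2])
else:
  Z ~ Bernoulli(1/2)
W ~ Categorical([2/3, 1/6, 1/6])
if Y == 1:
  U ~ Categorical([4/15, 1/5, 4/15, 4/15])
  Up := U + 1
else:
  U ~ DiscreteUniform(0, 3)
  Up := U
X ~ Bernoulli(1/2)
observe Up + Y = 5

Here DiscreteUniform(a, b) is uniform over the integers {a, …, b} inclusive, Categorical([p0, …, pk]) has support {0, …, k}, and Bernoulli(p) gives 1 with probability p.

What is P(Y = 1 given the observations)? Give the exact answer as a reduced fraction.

Enumerate traces; 48 have nonzero weight after conditioning:
  (Y=1, Z=0, W=0, U=3, X=0) weight 1/90
  (Y=1, Z=0, W=0, U=3, X=1) weight 1/90
  (Y=1, Z=0, W=1, U=3, X=0) weight 1/360
  (Y=1, Z=0, W=1, U=3, X=1) weight 1/360
  (Y=1, Z=0, W=2, U=3, X=0) weight 1/360
  (Y=1, Z=0, W=2, U=3, X=1) weight 1/360
  (Y=1, Z=1, W=0, U=3, X=0) weight 1/90
  (Y=1, Z=1, W=0, U=3, X=1) weight 1/90
  (Y=2, Z=0, W=0, U=3, X=0) weight 1/96
  (Y=3, Z=0, W=0, U=2, X=0) weight 1/96
  … 38 more
Group by Y:
  weight(Y=1) = 1/15
  weight(Y=2) = 1/16
  weight(Y=3) = 1/16
  weight(Y=4) = 1/16
Total weight = 1/15 + 1/16 + 1/16 + 1/16 = 61/240
P(Y=1 | obs) = 1/15 / 61/240 = 16/61
P(Y=2 | obs) = 1/16 / 61/240 = 15/61
P(Y=3 | obs) = 1/16 / 61/240 = 15/61
P(Y=4 | obs) = 1/16 / 61/240 = 15/61

P(Y = 1 | obs) = 16/61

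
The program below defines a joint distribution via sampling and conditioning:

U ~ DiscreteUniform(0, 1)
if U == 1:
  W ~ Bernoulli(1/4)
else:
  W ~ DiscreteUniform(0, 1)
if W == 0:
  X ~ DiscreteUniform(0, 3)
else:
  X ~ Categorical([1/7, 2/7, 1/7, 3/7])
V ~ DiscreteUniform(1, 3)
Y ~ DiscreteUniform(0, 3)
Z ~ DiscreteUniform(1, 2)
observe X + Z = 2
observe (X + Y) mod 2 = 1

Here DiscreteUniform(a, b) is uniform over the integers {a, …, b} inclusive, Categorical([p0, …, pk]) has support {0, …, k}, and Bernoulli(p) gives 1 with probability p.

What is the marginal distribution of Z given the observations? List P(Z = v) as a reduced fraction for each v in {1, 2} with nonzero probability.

Enumerate traces; 48 have nonzero weight after conditioning:
  (U=0, W=0, X=0, V=1, Y=1, Z=2) weight 1/384
  (U=0, W=0, X=0, V=1, Y=3, Z=2) weight 1/384
  (U=0, W=0, X=0, V=2, Y=1, Z=2) weight 1/384
  (U=0, W=0, X=0, V=2, Y=3, Z=2) weight 1/384
  (U=0, W=0, X=0, V=3, Y=1, Z=2) weight 1/384
  (U=0, W=0, X=0, V=3, Y=3, Z=2) weight 1/384
  (U=0, W=0, X=1, V=1, Y=0, Z=1) weight 1/384
  (U=0, W=0, X=1, V=1, Y=2, Z=1) weight 1/384
  … 40 more
Group by Z:
  weight(Z=1) = 59/896
  weight(Z=2) = 47/896
Total weight = 59/896 + 47/896 = 53/448
P(Z=1 | obs) = 59/896 / 53/448 = 59/106
P(Z=2 | obs) = 47/896 / 53/448 = 47/106

P(Z=1) = 59/106, P(Z=2) = 47/106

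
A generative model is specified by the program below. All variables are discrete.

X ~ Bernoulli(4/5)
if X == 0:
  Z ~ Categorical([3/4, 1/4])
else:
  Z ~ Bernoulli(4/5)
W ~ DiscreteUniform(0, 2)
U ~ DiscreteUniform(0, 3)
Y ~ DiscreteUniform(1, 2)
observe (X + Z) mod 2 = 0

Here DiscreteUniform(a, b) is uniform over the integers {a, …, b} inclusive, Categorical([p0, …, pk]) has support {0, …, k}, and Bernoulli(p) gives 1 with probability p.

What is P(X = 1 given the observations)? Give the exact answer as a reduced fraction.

Enumerate traces; 48 have nonzero weight after conditioning:
  (X=0, Z=0, W=0, U=0, Y=1) weight 1/160
  (X=0, Z=0, W=0, U=0, Y=2) weight 1/160
  (X=0, Z=0, W=0, U=1, Y=1) weight 1/160
  (X=0, Z=0, W=0, U=1, Y=2) weight 1/160
  (X=0, Z=0, W=0, U=2, Y=1) weight 1/160
  (X=0, Z=0, W=0, U=2, Y=2) weight 1/160
  (X=0, Z=0, W=0, U=3, Y=1) weight 1/160
  (X=0, Z=0, W=0, U=3, Y=2) weight 1/160
  (X=1, Z=1, W=0, U=0, Y=1) weight 2/75
  … 39 more
Group by X:
  weight(X=0) = 3/20
  weight(X=1) = 16/25
Total weight = 3/20 + 16/25 = 79/100
P(X=0 | obs) = 3/20 / 79/100 = 15/79
P(X=1 | obs) = 16/25 / 79/100 = 64/79

P(X = 1 | obs) = 64/79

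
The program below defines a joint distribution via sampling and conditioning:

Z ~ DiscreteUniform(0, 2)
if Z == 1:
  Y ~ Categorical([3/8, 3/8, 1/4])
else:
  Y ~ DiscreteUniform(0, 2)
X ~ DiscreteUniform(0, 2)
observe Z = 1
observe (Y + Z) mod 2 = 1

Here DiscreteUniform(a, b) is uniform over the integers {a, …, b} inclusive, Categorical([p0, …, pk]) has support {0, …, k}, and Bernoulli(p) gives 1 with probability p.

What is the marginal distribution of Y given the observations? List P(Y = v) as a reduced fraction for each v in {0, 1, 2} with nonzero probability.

P(Y=0) = 3/5, P(Y=2) = 2/5

Enumerate traces; 6 have nonzero weight after conditioning:
  (Z=1, Y=0, X=0) weight 1/24
  (Z=1, Y=0, X=1) weight 1/24
  (Z=1, Y=0, X=2) weight 1/24
  (Z=1, Y=2, X=0) weight 1/36
  (Z=1, Y=2, X=1) weight 1/36
  (Z=1, Y=2, X=2) weight 1/36
Group by Y:
  weight(Y=0) = 1/8
  weight(Y=2) = 1/12
Total weight = 1/8 + 1/12 = 5/24
P(Y=0 | obs) = 1/8 / 5/24 = 3/5
P(Y=2 | obs) = 1/12 / 5/24 = 2/5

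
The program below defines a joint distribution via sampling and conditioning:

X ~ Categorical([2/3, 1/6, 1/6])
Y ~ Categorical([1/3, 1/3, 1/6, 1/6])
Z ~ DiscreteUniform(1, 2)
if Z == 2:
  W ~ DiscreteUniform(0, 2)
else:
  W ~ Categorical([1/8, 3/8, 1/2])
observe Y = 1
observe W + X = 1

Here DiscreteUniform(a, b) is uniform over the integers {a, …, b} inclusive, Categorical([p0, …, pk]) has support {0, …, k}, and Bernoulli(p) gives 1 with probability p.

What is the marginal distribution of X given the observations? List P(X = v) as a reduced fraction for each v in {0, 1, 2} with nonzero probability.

P(X=0) = 68/79, P(X=1) = 11/79

Enumerate traces; 4 have nonzero weight after conditioning:
  (X=0, Y=1, Z=1, W=1) weight 1/24
  (X=0, Y=1, Z=2, W=1) weight 1/27
  (X=1, Y=1, Z=1, W=0) weight 1/288
  (X=1, Y=1, Z=2, W=0) weight 1/108
Group by X:
  weight(X=0) = 17/216
  weight(X=1) = 11/864
Total weight = 17/216 + 11/864 = 79/864
P(X=0 | obs) = 17/216 / 79/864 = 68/79
P(X=1 | obs) = 11/864 / 79/864 = 11/79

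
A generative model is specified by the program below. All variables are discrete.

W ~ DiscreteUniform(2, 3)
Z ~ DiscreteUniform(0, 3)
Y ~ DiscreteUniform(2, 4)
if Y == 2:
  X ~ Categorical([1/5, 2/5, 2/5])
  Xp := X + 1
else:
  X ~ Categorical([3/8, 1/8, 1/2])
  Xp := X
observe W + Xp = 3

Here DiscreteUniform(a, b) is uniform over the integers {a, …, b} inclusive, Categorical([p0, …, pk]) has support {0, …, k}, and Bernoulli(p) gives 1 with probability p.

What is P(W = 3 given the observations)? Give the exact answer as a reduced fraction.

P(W = 3 | obs) = 5/8

Enumerate traces; 20 have nonzero weight after conditioning:
  (W=2, Z=0, Y=2, X=0) weight 1/120
  (W=2, Z=0, Y=3, X=1) weight 1/192
  (W=2, Z=0, Y=4, X=1) weight 1/192
  (W=2, Z=1, Y=2, X=0) weight 1/120
  (W=2, Z=1, Y=3, X=1) weight 1/192
  (W=2, Z=1, Y=4, X=1) weight 1/192
  (W=2, Z=2, Y=2, X=0) weight 1/120
  (W=2, Z=2, Y=3, X=1) weight 1/192
  (W=3, Z=0, Y=3, X=0) weight 1/64
  … 11 more
Group by W:
  weight(W=2) = 3/40
  weight(W=3) = 1/8
Total weight = 3/40 + 1/8 = 1/5
P(W=2 | obs) = 3/40 / 1/5 = 3/8
P(W=3 | obs) = 1/8 / 1/5 = 5/8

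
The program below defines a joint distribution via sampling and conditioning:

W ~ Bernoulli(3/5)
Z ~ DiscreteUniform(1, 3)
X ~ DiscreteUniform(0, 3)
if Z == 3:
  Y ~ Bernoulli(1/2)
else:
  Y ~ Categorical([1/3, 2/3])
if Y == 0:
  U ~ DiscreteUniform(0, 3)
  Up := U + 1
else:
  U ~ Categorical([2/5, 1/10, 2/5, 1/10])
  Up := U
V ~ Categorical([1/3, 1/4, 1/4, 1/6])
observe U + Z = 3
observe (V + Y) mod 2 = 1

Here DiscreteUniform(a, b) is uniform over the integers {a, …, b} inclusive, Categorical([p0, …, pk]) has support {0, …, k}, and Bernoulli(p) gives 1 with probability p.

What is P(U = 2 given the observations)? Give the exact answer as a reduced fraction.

P(U = 2 | obs) = 274/623

Enumerate traces; 96 have nonzero weight after conditioning:
  (W=0, Z=1, X=0, Y=0, U=2, V=1) weight 1/1440
  (W=0, Z=1, X=0, Y=0, U=2, V=3) weight 1/2160
  (W=0, Z=1, X=0, Y=1, U=2, V=0) weight 2/675
  (W=0, Z=1, X=0, Y=1, U=2, V=2) weight 1/450
  (W=0, Z=1, X=1, Y=0, U=2, V=1) weight 1/1440
  (W=0, Z=1, X=1, Y=0, U=2, V=3) weight 1/2160
  (W=0, Z=1, X=1, Y=1, U=2, V=0) weight 2/675
  (W=0, Z=1, X=1, Y=1, U=2, V=2) weight 1/450
  (W=0, Z=2, X=0, Y=0, U=1, V=1) weight 1/1440
  (W=0, Z=3, X=0, Y=0, U=0, V=1) weight 1/960
  … 86 more
Group by U:
  weight(U=0) = 9/160
  weight(U=1) = 53/2160
  weight(U=2) = 137/2160
Total weight = 9/160 + 53/2160 + 137/2160 = 623/4320
P(U=0 | obs) = 9/160 / 623/4320 = 243/623
P(U=1 | obs) = 53/2160 / 623/4320 = 106/623
P(U=2 | obs) = 137/2160 / 623/4320 = 274/623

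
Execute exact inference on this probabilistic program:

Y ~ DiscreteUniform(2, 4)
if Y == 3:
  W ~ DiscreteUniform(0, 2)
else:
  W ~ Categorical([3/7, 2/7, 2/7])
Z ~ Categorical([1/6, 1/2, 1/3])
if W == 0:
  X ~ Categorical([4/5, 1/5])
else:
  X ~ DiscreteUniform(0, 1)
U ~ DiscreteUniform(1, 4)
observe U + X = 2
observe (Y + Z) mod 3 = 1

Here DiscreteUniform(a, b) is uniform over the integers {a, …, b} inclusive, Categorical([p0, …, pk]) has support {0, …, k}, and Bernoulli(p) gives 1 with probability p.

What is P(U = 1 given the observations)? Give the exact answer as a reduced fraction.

P(U = 1 | obs) = 27/70

Enumerate traces; 18 have nonzero weight after conditioning:
  (Y=2, W=0, Z=2, X=0, U=2) weight 1/105
  (Y=2, W=0, Z=2, X=1, U=1) weight 1/420
  (Y=2, W=1, Z=2, X=0, U=2) weight 1/252
  (Y=2, W=1, Z=2, X=1, U=1) weight 1/252
  (Y=2, W=2, Z=2, X=0, U=2) weight 1/252
  (Y=2, W=2, Z=2, X=1, U=1) weight 1/252
  (Y=3, W=0, Z=1, X=0, U=2) weight 1/90
  (Y=3, W=0, Z=1, X=1, U=1) weight 1/360
  … 10 more
Group by U:
  weight(U=1) = 9/280
  weight(U=2) = 43/840
Total weight = 9/280 + 43/840 = 1/12
P(U=1 | obs) = 9/280 / 1/12 = 27/70
P(U=2 | obs) = 43/840 / 1/12 = 43/70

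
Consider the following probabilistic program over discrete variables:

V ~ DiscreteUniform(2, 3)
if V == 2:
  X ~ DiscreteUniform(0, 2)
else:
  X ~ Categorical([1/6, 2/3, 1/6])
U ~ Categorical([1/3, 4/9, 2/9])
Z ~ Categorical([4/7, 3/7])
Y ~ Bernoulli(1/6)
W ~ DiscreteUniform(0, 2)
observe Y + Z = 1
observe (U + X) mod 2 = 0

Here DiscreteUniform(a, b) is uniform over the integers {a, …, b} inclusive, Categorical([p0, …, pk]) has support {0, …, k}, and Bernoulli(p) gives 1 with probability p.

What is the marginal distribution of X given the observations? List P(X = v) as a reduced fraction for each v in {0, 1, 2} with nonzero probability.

P(X=0) = 5/18, P(X=1) = 4/9, P(X=2) = 5/18

Enumerate traces; 60 have nonzero weight after conditioning:
  (V=2, X=0, U=0, Z=0, Y=1, W=0) weight 1/567
  (V=2, X=0, U=0, Z=0, Y=1, W=1) weight 1/567
  (V=2, X=0, U=0, Z=0, Y=1, W=2) weight 1/567
  (V=2, X=0, U=0, Z=1, Y=0, W=0) weight 5/756
  (V=2, X=0, U=0, Z=1, Y=0, W=1) weight 5/756
  (V=2, X=0, U=0, Z=1, Y=0, W=2) weight 5/756
  (V=2, X=0, U=2, Z=0, Y=1, W=0) weight 2/1701
  (V=2, X=0, U=2, Z=0, Y=1, W=1) weight 2/1701
  (V=2, X=1, U=1, Z=0, Y=1, W=0) weight 4/1701
  (V=2, X=2, U=0, Z=0, Y=1, W=0) weight 1/567
  … 50 more
Group by X:
  weight(X=0) = 95/1512
  weight(X=1) = 19/189
  weight(X=2) = 95/1512
Total weight = 95/1512 + 19/189 + 95/1512 = 19/84
P(X=0 | obs) = 95/1512 / 19/84 = 5/18
P(X=1 | obs) = 19/189 / 19/84 = 4/9
P(X=2 | obs) = 95/1512 / 19/84 = 5/18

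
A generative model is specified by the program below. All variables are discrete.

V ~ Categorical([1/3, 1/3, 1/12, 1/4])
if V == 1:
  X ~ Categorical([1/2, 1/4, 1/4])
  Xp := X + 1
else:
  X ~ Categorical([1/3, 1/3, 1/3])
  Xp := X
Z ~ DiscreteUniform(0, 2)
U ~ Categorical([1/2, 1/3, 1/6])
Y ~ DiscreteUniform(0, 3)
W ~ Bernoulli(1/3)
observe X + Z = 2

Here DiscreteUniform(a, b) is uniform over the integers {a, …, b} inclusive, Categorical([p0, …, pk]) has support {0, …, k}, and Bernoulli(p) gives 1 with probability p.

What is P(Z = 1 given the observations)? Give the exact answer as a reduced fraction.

P(Z = 1 | obs) = 11/36

Enumerate traces; 288 have nonzero weight after conditioning:
  (V=0, X=0, Z=2, U=0, Y=0, W=0) weight 1/324
  (V=0, X=0, Z=2, U=0, Y=0, W=1) weight 1/648
  (V=0, X=0, Z=2, U=0, Y=1, W=0) weight 1/324
  (V=0, X=0, Z=2, U=0, Y=1, W=1) weight 1/648
  (V=0, X=0, Z=2, U=0, Y=2, W=0) weight 1/324
  (V=0, X=0, Z=2, U=0, Y=2, W=1) weight 1/648
  (V=0, X=0, Z=2, U=0, Y=3, W=0) weight 1/324
  (V=0, X=0, Z=2, U=0, Y=3, W=1) weight 1/648
  (V=0, X=1, Z=1, U=0, Y=0, W=0) weight 1/324
  (V=0, X=2, Z=0, U=0, Y=0, W=0) weight 1/324
  … 278 more
Group by Z:
  weight(Z=0) = 11/108
  weight(Z=1) = 11/108
  weight(Z=2) = 7/54
Total weight = 11/108 + 11/108 + 7/54 = 1/3
P(Z=0 | obs) = 11/108 / 1/3 = 11/36
P(Z=1 | obs) = 11/108 / 1/3 = 11/36
P(Z=2 | obs) = 7/54 / 1/3 = 7/18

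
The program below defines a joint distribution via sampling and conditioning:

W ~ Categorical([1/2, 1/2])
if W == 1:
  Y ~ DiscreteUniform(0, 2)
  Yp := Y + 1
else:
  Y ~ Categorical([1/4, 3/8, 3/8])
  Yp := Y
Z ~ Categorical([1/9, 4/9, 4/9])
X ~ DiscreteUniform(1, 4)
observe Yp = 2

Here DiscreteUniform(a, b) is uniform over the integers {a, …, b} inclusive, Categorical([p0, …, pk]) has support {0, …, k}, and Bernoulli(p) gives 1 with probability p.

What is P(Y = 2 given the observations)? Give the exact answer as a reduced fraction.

Enumerate traces; 24 have nonzero weight after conditioning:
  (W=0, Y=2, Z=0, X=1) weight 1/192
  (W=0, Y=2, Z=0, X=2) weight 1/192
  (W=0, Y=2, Z=0, X=3) weight 1/192
  (W=0, Y=2, Z=0, X=4) weight 1/192
  (W=0, Y=2, Z=1, X=1) weight 1/48
  (W=0, Y=2, Z=1, X=2) weight 1/48
  (W=0, Y=2, Z=1, X=3) weight 1/48
  (W=0, Y=2, Z=1, X=4) weight 1/48
  (W=1, Y=1, Z=0, X=1) weight 1/216
  … 15 more
Group by Y:
  weight(Y=1) = 1/6
  weight(Y=2) = 3/16
Total weight = 1/6 + 3/16 = 17/48
P(Y=1 | obs) = 1/6 / 17/48 = 8/17
P(Y=2 | obs) = 3/16 / 17/48 = 9/17

P(Y = 2 | obs) = 9/17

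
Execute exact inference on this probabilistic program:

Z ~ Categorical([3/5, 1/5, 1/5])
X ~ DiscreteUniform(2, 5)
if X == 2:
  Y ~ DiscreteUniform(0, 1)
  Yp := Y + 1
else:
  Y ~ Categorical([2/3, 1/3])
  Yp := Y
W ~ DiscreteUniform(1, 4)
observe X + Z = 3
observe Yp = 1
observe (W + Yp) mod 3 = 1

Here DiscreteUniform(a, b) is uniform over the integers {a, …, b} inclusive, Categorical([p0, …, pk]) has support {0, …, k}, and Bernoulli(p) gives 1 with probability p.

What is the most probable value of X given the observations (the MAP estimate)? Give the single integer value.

Enumerate traces; 2 have nonzero weight after conditioning:
  (Z=0, X=3, Y=1, W=3) weight 1/80
  (Z=1, X=2, Y=0, W=3) weight 1/160
Group by X:
  weight(X=2) = 1/160
  weight(X=3) = 1/80
Total weight = 1/160 + 1/80 = 3/160
P(X=2 | obs) = 1/160 / 3/160 = 1/3
P(X=3 | obs) = 1/80 / 3/160 = 2/3
argmax = 3

argmax_v P(X = v | obs) = 3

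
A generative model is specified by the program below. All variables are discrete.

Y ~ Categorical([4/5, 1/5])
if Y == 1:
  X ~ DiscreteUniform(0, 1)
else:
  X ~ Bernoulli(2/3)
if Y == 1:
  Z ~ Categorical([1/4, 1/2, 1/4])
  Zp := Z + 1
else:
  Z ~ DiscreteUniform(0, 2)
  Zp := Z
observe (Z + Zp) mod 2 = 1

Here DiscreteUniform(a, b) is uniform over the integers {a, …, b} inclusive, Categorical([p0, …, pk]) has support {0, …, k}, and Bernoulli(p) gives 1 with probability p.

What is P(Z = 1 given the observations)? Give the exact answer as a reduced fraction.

Enumerate traces; 6 have nonzero weight after conditioning:
  (Y=1, X=0, Z=0) weight 1/40
  (Y=1, X=0, Z=1) weight 1/20
  (Y=1, X=0, Z=2) weight 1/40
  (Y=1, X=1, Z=0) weight 1/40
  (Y=1, X=1, Z=1) weight 1/20
  (Y=1, X=1, Z=2) weight 1/40
Group by Z:
  weight(Z=0) = 1/20
  weight(Z=1) = 1/10
  weight(Z=2) = 1/20
Total weight = 1/20 + 1/10 + 1/20 = 1/5
P(Z=0 | obs) = 1/20 / 1/5 = 1/4
P(Z=1 | obs) = 1/10 / 1/5 = 1/2
P(Z=2 | obs) = 1/20 / 1/5 = 1/4

P(Z = 1 | obs) = 1/2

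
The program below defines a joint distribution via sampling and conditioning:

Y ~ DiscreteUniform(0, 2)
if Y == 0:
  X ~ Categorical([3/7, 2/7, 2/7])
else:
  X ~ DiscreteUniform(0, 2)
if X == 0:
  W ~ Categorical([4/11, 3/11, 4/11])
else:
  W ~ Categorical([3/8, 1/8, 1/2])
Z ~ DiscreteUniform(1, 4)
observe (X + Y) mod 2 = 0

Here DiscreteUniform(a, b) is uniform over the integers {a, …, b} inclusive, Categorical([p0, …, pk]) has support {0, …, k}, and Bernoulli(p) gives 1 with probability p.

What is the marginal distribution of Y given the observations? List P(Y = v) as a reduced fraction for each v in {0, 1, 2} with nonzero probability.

P(Y=0) = 5/12, P(Y=1) = 7/36, P(Y=2) = 7/18

Enumerate traces; 60 have nonzero weight after conditioning:
  (Y=0, X=0, W=0, Z=1) weight 1/77
  (Y=0, X=0, W=0, Z=2) weight 1/77
  (Y=0, X=0, W=0, Z=3) weight 1/77
  (Y=0, X=0, W=0, Z=4) weight 1/77
  (Y=0, X=0, W=1, Z=1) weight 3/308
  (Y=0, X=0, W=1, Z=2) weight 3/308
  (Y=0, X=0, W=1, Z=3) weight 3/308
  (Y=0, X=0, W=1, Z=4) weight 3/308
  (Y=1, X=1, W=0, Z=1) weight 1/96
  (Y=2, X=0, W=0, Z=1) weight 1/99
  … 50 more
Group by Y:
  weight(Y=0) = 5/21
  weight(Y=1) = 1/9
  weight(Y=2) = 2/9
Total weight = 5/21 + 1/9 + 2/9 = 4/7
P(Y=0 | obs) = 5/21 / 4/7 = 5/12
P(Y=1 | obs) = 1/9 / 4/7 = 7/36
P(Y=2 | obs) = 2/9 / 4/7 = 7/18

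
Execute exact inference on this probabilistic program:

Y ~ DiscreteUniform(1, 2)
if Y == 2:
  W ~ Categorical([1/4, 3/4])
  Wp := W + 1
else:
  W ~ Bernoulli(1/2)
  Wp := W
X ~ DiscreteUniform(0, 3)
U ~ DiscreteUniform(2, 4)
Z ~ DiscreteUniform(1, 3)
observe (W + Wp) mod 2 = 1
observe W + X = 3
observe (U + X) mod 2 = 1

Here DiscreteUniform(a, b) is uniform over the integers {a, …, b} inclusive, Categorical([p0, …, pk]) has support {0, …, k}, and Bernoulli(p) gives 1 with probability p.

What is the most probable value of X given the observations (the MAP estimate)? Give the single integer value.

Enumerate traces; 9 have nonzero weight after conditioning:
  (Y=2, W=0, X=3, U=2, Z=1) weight 1/288
  (Y=2, W=0, X=3, U=2, Z=2) weight 1/288
  (Y=2, W=0, X=3, U=2, Z=3) weight 1/288
  (Y=2, W=0, X=3, U=4, Z=1) weight 1/288
  (Y=2, W=0, X=3, U=4, Z=2) weight 1/288
  (Y=2, W=0, X=3, U=4, Z=3) weight 1/288
  (Y=2, W=1, X=2, U=3, Z=1) weight 1/96
  (Y=2, W=1, X=2, U=3, Z=2) weight 1/96
  … 1 more
Group by X:
  weight(X=2) = 1/32
  weight(X=3) = 1/48
Total weight = 1/32 + 1/48 = 5/96
P(X=2 | obs) = 1/32 / 5/96 = 3/5
P(X=3 | obs) = 1/48 / 5/96 = 2/5
argmax = 2

argmax_v P(X = v | obs) = 2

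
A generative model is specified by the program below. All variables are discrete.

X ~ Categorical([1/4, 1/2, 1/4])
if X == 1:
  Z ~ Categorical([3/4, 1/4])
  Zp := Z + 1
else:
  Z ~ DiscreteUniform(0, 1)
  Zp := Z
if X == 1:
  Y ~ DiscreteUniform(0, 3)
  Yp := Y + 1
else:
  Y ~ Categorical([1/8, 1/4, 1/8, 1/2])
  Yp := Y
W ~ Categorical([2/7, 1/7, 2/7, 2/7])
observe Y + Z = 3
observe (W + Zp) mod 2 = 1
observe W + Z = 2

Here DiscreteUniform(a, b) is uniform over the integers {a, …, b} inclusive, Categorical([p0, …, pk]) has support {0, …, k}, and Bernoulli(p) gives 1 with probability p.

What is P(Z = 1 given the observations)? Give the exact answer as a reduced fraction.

P(Z = 1 | obs) = 1/7

Enumerate traces; 2 have nonzero weight after conditioning:
  (X=1, Z=0, Y=3, W=2) weight 3/112
  (X=1, Z=1, Y=2, W=1) weight 1/224
Group by Z:
  weight(Z=0) = 3/112
  weight(Z=1) = 1/224
Total weight = 3/112 + 1/224 = 1/32
P(Z=0 | obs) = 3/112 / 1/32 = 6/7
P(Z=1 | obs) = 1/224 / 1/32 = 1/7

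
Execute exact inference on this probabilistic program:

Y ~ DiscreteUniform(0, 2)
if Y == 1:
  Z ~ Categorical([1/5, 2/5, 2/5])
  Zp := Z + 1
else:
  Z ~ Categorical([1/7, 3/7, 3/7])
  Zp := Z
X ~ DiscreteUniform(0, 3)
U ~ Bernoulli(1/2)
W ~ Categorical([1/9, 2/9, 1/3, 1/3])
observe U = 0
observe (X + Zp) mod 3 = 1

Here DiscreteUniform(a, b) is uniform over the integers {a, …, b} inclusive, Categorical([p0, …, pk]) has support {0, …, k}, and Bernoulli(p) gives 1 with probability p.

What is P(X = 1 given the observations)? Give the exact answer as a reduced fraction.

Enumerate traces; 48 have nonzero weight after conditioning:
  (Y=0, Z=0, X=1, U=0, W=0) weight 1/1512
  (Y=0, Z=0, X=1, U=0, W=1) weight 1/756
  (Y=0, Z=0, X=1, U=0, W=2) weight 1/504
  (Y=0, Z=0, X=1, U=0, W=3) weight 1/504
  (Y=0, Z=1, X=0, U=0, W=0) weight 1/504
  (Y=0, Z=1, X=0, U=0, W=1) weight 1/252
  (Y=0, Z=1, X=0, U=0, W=2) weight 1/168
  (Y=0, Z=1, X=0, U=0, W=3) weight 1/168
  (Y=0, Z=1, X=3, U=0, W=0) weight 1/504
  (Y=0, Z=2, X=2, U=0, W=0) weight 1/504
  … 38 more
Group by X:
  weight(X=0) = 37/840
  weight(X=1) = 1/35
  weight(X=2) = 11/210
  weight(X=3) = 37/840
Total weight = 37/840 + 1/35 + 11/210 + 37/840 = 71/420
P(X=0 | obs) = 37/840 / 71/420 = 37/142
P(X=1 | obs) = 1/35 / 71/420 = 12/71
P(X=2 | obs) = 11/210 / 71/420 = 22/71
P(X=3 | obs) = 37/840 / 71/420 = 37/142

P(X = 1 | obs) = 12/71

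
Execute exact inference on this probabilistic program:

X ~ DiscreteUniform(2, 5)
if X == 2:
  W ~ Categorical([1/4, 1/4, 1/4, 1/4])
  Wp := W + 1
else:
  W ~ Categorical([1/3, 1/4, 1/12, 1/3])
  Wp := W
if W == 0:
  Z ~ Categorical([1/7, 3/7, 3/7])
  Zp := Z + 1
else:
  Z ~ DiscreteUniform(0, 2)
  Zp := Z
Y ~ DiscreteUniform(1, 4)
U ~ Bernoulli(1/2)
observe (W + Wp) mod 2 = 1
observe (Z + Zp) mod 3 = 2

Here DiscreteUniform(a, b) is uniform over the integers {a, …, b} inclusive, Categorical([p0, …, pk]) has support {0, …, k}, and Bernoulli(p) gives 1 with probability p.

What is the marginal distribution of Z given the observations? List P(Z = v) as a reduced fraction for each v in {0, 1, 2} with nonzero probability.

P(Z=1) = 7/10, P(Z=2) = 3/10

Enumerate traces; 32 have nonzero weight after conditioning:
  (X=2, W=0, Z=2, Y=1, U=0) weight 3/896
  (X=2, W=0, Z=2, Y=1, U=1) weight 3/896
  (X=2, W=0, Z=2, Y=2, U=0) weight 3/896
  (X=2, W=0, Z=2, Y=2, U=1) weight 3/896
  (X=2, W=0, Z=2, Y=3, U=0) weight 3/896
  (X=2, W=0, Z=2, Y=3, U=1) weight 3/896
  (X=2, W=0, Z=2, Y=4, U=0) weight 3/896
  (X=2, W=0, Z=2, Y=4, U=1) weight 3/896
  (X=2, W=1, Z=1, Y=1, U=0) weight 1/384
  … 23 more
Group by Z:
  weight(Z=1) = 1/16
  weight(Z=2) = 3/112
Total weight = 1/16 + 3/112 = 5/56
P(Z=1 | obs) = 1/16 / 5/56 = 7/10
P(Z=2 | obs) = 3/112 / 5/56 = 3/10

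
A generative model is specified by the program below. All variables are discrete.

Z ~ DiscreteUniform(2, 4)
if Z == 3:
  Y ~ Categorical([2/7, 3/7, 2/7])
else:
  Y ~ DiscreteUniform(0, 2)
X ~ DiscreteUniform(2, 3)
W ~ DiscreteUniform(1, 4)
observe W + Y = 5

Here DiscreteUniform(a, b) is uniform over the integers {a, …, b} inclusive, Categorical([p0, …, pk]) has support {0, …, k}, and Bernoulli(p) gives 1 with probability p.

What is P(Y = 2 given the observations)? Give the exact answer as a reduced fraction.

P(Y = 2 | obs) = 20/43

Enumerate traces; 12 have nonzero weight after conditioning:
  (Z=2, Y=1, X=2, W=4) weight 1/72
  (Z=2, Y=1, X=3, W=4) weight 1/72
  (Z=2, Y=2, X=2, W=3) weight 1/72
  (Z=2, Y=2, X=3, W=3) weight 1/72
  (Z=3, Y=1, X=2, W=4) weight 1/56
  (Z=3, Y=1, X=3, W=4) weight 1/56
  (Z=3, Y=2, X=2, W=3) weight 1/84
  (Z=3, Y=2, X=3, W=3) weight 1/84
  … 4 more
Group by Y:
  weight(Y=1) = 23/252
  weight(Y=2) = 5/63
Total weight = 23/252 + 5/63 = 43/252
P(Y=1 | obs) = 23/252 / 43/252 = 23/43
P(Y=2 | obs) = 5/63 / 43/252 = 20/43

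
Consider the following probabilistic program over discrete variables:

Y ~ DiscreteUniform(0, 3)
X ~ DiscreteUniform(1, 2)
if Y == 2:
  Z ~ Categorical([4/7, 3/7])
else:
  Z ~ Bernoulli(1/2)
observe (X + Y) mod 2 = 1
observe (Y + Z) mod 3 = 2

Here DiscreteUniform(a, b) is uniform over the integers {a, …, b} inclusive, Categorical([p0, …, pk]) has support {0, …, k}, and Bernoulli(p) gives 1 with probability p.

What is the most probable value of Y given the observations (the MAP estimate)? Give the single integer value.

argmax_v P(Y = v | obs) = 2

Enumerate traces; 2 have nonzero weight after conditioning:
  (Y=1, X=2, Z=1) weight 1/16
  (Y=2, X=1, Z=0) weight 1/14
Group by Y:
  weight(Y=1) = 1/16
  weight(Y=2) = 1/14
Total weight = 1/16 + 1/14 = 15/112
P(Y=1 | obs) = 1/16 / 15/112 = 7/15
P(Y=2 | obs) = 1/14 / 15/112 = 8/15
argmax = 2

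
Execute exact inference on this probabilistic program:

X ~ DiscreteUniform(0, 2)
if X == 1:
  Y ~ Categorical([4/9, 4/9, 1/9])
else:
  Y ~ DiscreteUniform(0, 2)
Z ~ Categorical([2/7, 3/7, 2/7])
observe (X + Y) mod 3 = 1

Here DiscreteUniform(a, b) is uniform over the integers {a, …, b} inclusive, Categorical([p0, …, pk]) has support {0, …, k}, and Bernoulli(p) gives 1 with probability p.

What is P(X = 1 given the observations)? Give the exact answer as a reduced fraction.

P(X = 1 | obs) = 2/5

Enumerate traces; 9 have nonzero weight after conditioning:
  (X=0, Y=1, Z=0) weight 2/63
  (X=0, Y=1, Z=1) weight 1/21
  (X=0, Y=1, Z=2) weight 2/63
  (X=1, Y=0, Z=0) weight 8/189
  (X=1, Y=0, Z=1) weight 4/63
  (X=1, Y=0, Z=2) weight 8/189
  (X=2, Y=2, Z=0) weight 2/63
  (X=2, Y=2, Z=1) weight 1/21
  … 1 more
Group by X:
  weight(X=0) = 1/9
  weight(X=1) = 4/27
  weight(X=2) = 1/9
Total weight = 1/9 + 4/27 + 1/9 = 10/27
P(X=0 | obs) = 1/9 / 10/27 = 3/10
P(X=1 | obs) = 4/27 / 10/27 = 2/5
P(X=2 | obs) = 1/9 / 10/27 = 3/10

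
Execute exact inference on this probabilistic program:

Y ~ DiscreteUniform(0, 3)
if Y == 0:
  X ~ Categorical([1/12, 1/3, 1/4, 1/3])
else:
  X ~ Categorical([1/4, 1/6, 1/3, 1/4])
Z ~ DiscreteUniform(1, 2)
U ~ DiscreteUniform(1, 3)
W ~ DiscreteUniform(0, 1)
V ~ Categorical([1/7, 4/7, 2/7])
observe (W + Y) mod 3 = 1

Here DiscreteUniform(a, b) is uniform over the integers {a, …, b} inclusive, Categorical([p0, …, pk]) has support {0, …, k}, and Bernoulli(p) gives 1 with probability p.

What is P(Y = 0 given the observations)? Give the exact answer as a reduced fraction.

P(Y = 0 | obs) = 1/3

Enumerate traces; 216 have nonzero weight after conditioning:
  (Y=0, X=0, Z=1, U=1, W=1, V=0) weight 1/4032
  (Y=0, X=0, Z=1, U=1, W=1, V=1) weight 1/1008
  (Y=0, X=0, Z=1, U=1, W=1, V=2) weight 1/2016
  (Y=0, X=0, Z=1, U=2, W=1, V=0) weight 1/4032
  (Y=0, X=0, Z=1, U=2, W=1, V=1) weight 1/1008
  (Y=0, X=0, Z=1, U=2, W=1, V=2) weight 1/2016
  (Y=0, X=0, Z=1, U=3, W=1, V=0) weight 1/4032
  (Y=0, X=0, Z=1, U=3, W=1, V=1) weight 1/1008
  (Y=1, X=0, Z=1, U=1, W=0, V=0) weight 1/1344
  (Y=3, X=0, Z=1, U=1, W=1, V=0) weight 1/1344
  … 206 more
Group by Y:
  weight(Y=0) = 1/8
  weight(Y=1) = 1/8
  weight(Y=3) = 1/8
Total weight = 1/8 + 1/8 + 1/8 = 3/8
P(Y=0 | obs) = 1/8 / 3/8 = 1/3
P(Y=1 | obs) = 1/8 / 3/8 = 1/3
P(Y=3 | obs) = 1/8 / 3/8 = 1/3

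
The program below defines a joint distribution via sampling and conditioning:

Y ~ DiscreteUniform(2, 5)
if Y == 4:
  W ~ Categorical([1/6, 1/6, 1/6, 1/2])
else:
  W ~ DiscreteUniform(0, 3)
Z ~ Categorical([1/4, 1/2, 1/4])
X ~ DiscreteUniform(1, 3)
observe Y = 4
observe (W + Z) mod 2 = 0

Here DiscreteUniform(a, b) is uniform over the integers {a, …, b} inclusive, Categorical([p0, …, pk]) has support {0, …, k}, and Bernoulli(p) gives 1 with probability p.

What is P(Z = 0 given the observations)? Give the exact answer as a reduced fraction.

Enumerate traces; 18 have nonzero weight after conditioning:
  (Y=4, W=0, Z=0, X=1) weight 1/288
  (Y=4, W=0, Z=0, X=2) weight 1/288
  (Y=4, W=0, Z=0, X=3) weight 1/288
  (Y=4, W=0, Z=2, X=1) weight 1/288
  (Y=4, W=0, Z=2, X=2) weight 1/288
  (Y=4, W=0, Z=2, X=3) weight 1/288
  (Y=4, W=1, Z=1, X=1) weight 1/144
  (Y=4, W=1, Z=1, X=2) weight 1/144
  … 10 more
Group by Z:
  weight(Z=0) = 1/48
  weight(Z=1) = 1/12
  weight(Z=2) = 1/48
Total weight = 1/48 + 1/12 + 1/48 = 1/8
P(Z=0 | obs) = 1/48 / 1/8 = 1/6
P(Z=1 | obs) = 1/12 / 1/8 = 2/3
P(Z=2 | obs) = 1/48 / 1/8 = 1/6

P(Z = 0 | obs) = 1/6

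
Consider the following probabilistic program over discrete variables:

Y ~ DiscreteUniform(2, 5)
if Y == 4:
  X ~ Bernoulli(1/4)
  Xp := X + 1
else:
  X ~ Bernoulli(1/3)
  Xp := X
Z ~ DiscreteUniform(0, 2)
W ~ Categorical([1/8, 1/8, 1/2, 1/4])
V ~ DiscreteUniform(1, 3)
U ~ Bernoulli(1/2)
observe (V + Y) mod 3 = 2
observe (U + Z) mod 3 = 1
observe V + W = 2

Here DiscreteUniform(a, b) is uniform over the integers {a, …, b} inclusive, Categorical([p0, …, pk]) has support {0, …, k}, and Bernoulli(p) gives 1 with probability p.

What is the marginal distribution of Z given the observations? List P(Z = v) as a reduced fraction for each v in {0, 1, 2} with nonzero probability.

Enumerate traces; 8 have nonzero weight after conditioning:
  (Y=3, X=0, Z=0, W=0, V=2, U=1) weight 1/864
  (Y=3, X=0, Z=1, W=0, V=2, U=0) weight 1/864
  (Y=3, X=1, Z=0, W=0, V=2, U=1) weight 1/1728
  (Y=3, X=1, Z=1, W=0, V=2, U=0) weight 1/1728
  (Y=4, X=0, Z=0, W=1, V=1, U=1) weight 1/768
  (Y=4, X=0, Z=1, W=1, V=1, U=0) weight 1/768
  (Y=4, X=1, Z=0, W=1, V=1, U=1) weight 1/2304
  (Y=4, X=1, Z=1, W=1, V=1, U=0) weight 1/2304
Group by Z:
  weight(Z=0) = 1/288
  weight(Z=1) = 1/288
Total weight = 1/288 + 1/288 = 1/144
P(Z=0 | obs) = 1/288 / 1/144 = 1/2
P(Z=1 | obs) = 1/288 / 1/144 = 1/2

P(Z=0) = 1/2, P(Z=1) = 1/2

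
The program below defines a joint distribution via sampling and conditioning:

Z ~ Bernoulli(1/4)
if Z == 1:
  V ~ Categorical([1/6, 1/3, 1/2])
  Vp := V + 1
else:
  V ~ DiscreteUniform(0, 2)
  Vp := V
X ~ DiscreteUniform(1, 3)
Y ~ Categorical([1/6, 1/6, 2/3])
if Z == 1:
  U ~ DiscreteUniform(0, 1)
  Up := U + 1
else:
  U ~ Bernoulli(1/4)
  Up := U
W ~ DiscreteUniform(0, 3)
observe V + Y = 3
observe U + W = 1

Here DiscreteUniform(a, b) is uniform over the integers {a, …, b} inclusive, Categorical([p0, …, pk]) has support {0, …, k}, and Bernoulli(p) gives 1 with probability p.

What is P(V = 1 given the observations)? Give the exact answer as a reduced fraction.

P(V = 1 | obs) = 32/41

Enumerate traces; 24 have nonzero weight after conditioning:
  (Z=0, V=1, X=1, Y=2, U=0, W=1) weight 1/96
  (Z=0, V=1, X=1, Y=2, U=1, W=0) weight 1/288
  (Z=0, V=1, X=2, Y=2, U=0, W=1) weight 1/96
  (Z=0, V=1, X=2, Y=2, U=1, W=0) weight 1/288
  (Z=0, V=1, X=3, Y=2, U=0, W=1) weight 1/96
  (Z=0, V=1, X=3, Y=2, U=1, W=0) weight 1/288
  (Z=0, V=2, X=1, Y=1, U=0, W=1) weight 1/384
  (Z=0, V=2, X=1, Y=1, U=1, W=0) weight 1/1152
  … 16 more
Group by V:
  weight(V=1) = 1/18
  weight(V=2) = 1/64
Total weight = 1/18 + 1/64 = 41/576
P(V=1 | obs) = 1/18 / 41/576 = 32/41
P(V=2 | obs) = 1/64 / 41/576 = 9/41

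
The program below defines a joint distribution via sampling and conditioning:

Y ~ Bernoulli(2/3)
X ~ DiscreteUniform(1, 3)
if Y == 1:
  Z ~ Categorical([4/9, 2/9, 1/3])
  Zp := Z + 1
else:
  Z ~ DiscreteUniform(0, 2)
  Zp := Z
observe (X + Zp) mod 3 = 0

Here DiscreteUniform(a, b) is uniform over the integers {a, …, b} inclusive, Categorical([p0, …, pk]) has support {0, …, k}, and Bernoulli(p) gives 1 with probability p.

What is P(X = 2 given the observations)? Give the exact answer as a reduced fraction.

Enumerate traces; 6 have nonzero weight after conditioning:
  (Y=0, X=1, Z=2) weight 1/27
  (Y=0, X=2, Z=1) weight 1/27
  (Y=0, X=3, Z=0) weight 1/27
  (Y=1, X=1, Z=1) weight 4/81
  (Y=1, X=2, Z=0) weight 8/81
  (Y=1, X=3, Z=2) weight 2/27
Group by X:
  weight(X=1) = 7/81
  weight(X=2) = 11/81
  weight(X=3) = 1/9
Total weight = 7/81 + 11/81 + 1/9 = 1/3
P(X=1 | obs) = 7/81 / 1/3 = 7/27
P(X=2 | obs) = 11/81 / 1/3 = 11/27
P(X=3 | obs) = 1/9 / 1/3 = 1/3

P(X = 2 | obs) = 11/27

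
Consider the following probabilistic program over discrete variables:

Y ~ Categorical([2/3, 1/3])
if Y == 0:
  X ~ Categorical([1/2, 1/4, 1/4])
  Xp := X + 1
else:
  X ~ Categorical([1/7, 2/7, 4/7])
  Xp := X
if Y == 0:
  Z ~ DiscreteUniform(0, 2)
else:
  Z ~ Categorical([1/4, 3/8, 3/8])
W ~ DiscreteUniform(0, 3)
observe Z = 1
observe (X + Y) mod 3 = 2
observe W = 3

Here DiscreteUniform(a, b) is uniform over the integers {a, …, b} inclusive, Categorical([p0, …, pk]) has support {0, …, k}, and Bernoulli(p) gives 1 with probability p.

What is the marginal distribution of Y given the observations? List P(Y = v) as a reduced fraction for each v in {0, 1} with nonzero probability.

P(Y=0) = 14/23, P(Y=1) = 9/23

Enumerate traces; 2 have nonzero weight after conditioning:
  (Y=0, X=2, Z=1, W=3) weight 1/72
  (Y=1, X=1, Z=1, W=3) weight 1/112
Group by Y:
  weight(Y=0) = 1/72
  weight(Y=1) = 1/112
Total weight = 1/72 + 1/112 = 23/1008
P(Y=0 | obs) = 1/72 / 23/1008 = 14/23
P(Y=1 | obs) = 1/112 / 23/1008 = 9/23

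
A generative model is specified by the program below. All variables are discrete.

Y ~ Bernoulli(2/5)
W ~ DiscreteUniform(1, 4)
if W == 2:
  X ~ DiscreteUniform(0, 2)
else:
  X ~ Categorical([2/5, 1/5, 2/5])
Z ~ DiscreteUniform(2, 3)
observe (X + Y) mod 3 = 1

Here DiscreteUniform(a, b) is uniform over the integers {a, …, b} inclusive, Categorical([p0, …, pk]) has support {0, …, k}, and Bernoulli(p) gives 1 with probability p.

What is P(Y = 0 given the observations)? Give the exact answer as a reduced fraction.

P(Y = 0 | obs) = 21/44

Enumerate traces; 16 have nonzero weight after conditioning:
  (Y=0, W=1, X=1, Z=2) weight 3/200
  (Y=0, W=1, X=1, Z=3) weight 3/200
  (Y=0, W=2, X=1, Z=2) weight 1/40
  (Y=0, W=2, X=1, Z=3) weight 1/40
  (Y=0, W=3, X=1, Z=2) weight 3/200
  (Y=0, W=3, X=1, Z=3) weight 3/200
  (Y=0, W=4, X=1, Z=2) weight 3/200
  (Y=0, W=4, X=1, Z=3) weight 3/200
  (Y=1, W=1, X=0, Z=2) weight 1/50
  … 7 more
Group by Y:
  weight(Y=0) = 7/50
  weight(Y=1) = 23/150
Total weight = 7/50 + 23/150 = 22/75
P(Y=0 | obs) = 7/50 / 22/75 = 21/44
P(Y=1 | obs) = 23/150 / 22/75 = 23/44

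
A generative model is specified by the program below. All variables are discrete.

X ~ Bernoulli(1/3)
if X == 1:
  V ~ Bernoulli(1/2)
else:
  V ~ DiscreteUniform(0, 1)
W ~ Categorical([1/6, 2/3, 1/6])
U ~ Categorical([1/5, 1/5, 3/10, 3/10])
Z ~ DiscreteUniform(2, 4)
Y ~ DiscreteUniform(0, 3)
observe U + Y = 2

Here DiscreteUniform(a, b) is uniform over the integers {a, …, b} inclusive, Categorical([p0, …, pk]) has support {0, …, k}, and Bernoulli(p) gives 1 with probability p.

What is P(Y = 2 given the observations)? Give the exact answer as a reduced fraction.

P(Y = 2 | obs) = 2/7

Enumerate traces; 108 have nonzero weight after conditioning:
  (X=0, V=0, W=0, U=0, Z=2, Y=2) weight 1/1080
  (X=0, V=0, W=0, U=0, Z=3, Y=2) weight 1/1080
  (X=0, V=0, W=0, U=0, Z=4, Y=2) weight 1/1080
  (X=0, V=0, W=0, U=1, Z=2, Y=1) weight 1/1080
  (X=0, V=0, W=0, U=1, Z=3, Y=1) weight 1/1080
  (X=0, V=0, W=0, U=1, Z=4, Y=1) weight 1/1080
  (X=0, V=0, W=0, U=2, Z=2, Y=0) weight 1/720
  (X=0, V=0, W=0, U=2, Z=3, Y=0) weight 1/720
  … 100 more
Group by Y:
  weight(Y=0) = 3/40
  weight(Y=1) = 1/20
  weight(Y=2) = 1/20
Total weight = 3/40 + 1/20 + 1/20 = 7/40
P(Y=0 | obs) = 3/40 / 7/40 = 3/7
P(Y=1 | obs) = 1/20 / 7/40 = 2/7
P(Y=2 | obs) = 1/20 / 7/40 = 2/7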